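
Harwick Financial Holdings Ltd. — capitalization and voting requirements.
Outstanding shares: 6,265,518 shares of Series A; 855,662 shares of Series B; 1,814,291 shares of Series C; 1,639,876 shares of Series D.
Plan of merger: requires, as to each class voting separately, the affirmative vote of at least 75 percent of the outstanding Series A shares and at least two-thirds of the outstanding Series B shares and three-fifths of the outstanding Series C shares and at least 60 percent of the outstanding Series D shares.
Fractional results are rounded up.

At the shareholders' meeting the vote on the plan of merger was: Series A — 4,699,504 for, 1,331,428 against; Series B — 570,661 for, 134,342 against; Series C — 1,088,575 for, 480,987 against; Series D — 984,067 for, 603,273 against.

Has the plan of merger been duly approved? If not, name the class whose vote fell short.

Approved — every class gave the required vote.

Series A: 3/4 of 6265518 = 4699138.50, rounded up to 4699139; 4,699,139 required, 4,699,504 in favor — approved.
Series B: 2/3 of 855662 = 570441.33, rounded up to 570442; 570,442 required, 570,661 in favor — approved.
Series C: 3/5 of 1814291 = 1088574.60, rounded up to 1088575; 1,088,575 required, 1,088,575 in favor — approved.
Series D: 3/5 of 1639876 = 983925.60, rounded up to 983926; 983,926 required, 984,067 in favor — approved.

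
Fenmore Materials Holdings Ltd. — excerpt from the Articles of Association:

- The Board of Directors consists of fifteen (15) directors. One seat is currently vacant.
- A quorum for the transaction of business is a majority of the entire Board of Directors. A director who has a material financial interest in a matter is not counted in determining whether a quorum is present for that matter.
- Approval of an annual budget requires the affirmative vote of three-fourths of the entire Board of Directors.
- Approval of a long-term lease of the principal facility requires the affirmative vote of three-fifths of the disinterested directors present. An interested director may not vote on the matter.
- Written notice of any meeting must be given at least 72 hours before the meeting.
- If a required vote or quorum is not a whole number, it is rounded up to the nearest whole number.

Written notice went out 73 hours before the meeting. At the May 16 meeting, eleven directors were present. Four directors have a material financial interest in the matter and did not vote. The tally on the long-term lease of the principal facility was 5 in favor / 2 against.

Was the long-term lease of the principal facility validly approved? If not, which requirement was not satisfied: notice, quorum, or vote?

Invalid — quorum requirement not satisfied.

Notice: 73 hours given; 72 required (73 ≥ 72). Satisfied.
Quorum: 11 present, but the 4 interested directors do not count, leaving 7. Quorum is 8. Not satisfied.
Vote: the long-term lease of the principal facility requires three-fifths of the disinterested directors present (11 − 4 = 7). 3/5 of 7 = 4.20, rounded up to 5, so 5 affirmative votes are needed; 5 voted in favor. Satisfied. (Moot — without a quorum no business can be validly transacted.)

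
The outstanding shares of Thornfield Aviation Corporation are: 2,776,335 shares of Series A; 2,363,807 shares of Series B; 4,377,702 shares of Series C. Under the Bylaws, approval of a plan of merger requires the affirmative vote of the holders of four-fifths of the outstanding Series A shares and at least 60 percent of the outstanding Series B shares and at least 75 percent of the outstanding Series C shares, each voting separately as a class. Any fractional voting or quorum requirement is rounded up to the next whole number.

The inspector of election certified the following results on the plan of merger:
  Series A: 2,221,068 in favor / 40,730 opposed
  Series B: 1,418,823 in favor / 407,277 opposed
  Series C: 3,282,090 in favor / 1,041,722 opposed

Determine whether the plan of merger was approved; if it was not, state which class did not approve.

Series A: 4/5 of 2776335 = 2221068; 2,221,068 required, 2,221,068 in favor — approved.
Series B: 3/5 of 2363807 = 1418284.20, rounded up to 1418285; 1,418,285 required, 1,418,823 in favor — approved.
Series C: 3/4 of 4377702 = 3283276.50, rounded up to 3283277; 3,283,277 required, 3,282,090 in favor — not approved.

Not approved — the Series C shares did not give the required vote.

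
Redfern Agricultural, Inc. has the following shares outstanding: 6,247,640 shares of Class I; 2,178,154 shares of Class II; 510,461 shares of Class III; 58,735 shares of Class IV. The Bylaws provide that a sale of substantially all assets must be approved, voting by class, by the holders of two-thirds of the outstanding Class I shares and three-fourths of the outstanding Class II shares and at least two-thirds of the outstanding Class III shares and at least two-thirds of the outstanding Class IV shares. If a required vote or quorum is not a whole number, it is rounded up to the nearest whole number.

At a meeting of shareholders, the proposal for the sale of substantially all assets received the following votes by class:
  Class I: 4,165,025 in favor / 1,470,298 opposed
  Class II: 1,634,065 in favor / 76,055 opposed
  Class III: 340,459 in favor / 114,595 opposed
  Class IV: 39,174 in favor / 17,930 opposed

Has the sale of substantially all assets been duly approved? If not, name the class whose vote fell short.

Class I: 2/3 of 6247640 = 4165093.33, rounded up to 4165094; 4,165,094 required, 4,165,025 in favor — not approved.
Class II: 3/4 of 2178154 = 1633615.50, rounded up to 1633616; 1,633,616 required, 1,634,065 in favor — approved.
Class III: 2/3 of 510461 = 340307.33, rounded up to 340308; 340,308 required, 340,459 in favor — approved.
Class IV: 2/3 of 58735 = 39156.67, rounded up to 39157; 39,157 required, 39,174 in favor — approved.

Not approved — the Class I shares did not give the required vote.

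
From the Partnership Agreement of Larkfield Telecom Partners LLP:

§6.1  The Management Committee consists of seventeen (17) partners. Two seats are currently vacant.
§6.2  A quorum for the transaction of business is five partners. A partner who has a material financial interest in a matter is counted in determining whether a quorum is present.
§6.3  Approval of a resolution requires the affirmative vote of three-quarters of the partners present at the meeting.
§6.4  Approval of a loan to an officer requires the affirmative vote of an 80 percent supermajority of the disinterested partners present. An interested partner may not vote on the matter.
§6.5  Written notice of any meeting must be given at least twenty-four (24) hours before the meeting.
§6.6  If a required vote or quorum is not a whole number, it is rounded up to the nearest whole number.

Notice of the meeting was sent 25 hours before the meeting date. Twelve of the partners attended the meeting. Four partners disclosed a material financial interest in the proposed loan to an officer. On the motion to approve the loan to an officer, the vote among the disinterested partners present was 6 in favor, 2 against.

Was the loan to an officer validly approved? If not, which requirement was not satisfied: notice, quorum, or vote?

Invalid — vote requirement not satisfied.

Notice: 25 hours given; 24 required (25 ≥ 24). Satisfied.
Quorum: 12 present (interested partners count toward quorum); quorum is 5. Satisfied.
Vote: the loan to an officer requires four-fifths of the disinterested partners present (12 − 4 = 8). 4/5 of 8 = 6.40, rounded up to 7, so 7 affirmative votes are needed; 6 voted in favor. Not satisfied.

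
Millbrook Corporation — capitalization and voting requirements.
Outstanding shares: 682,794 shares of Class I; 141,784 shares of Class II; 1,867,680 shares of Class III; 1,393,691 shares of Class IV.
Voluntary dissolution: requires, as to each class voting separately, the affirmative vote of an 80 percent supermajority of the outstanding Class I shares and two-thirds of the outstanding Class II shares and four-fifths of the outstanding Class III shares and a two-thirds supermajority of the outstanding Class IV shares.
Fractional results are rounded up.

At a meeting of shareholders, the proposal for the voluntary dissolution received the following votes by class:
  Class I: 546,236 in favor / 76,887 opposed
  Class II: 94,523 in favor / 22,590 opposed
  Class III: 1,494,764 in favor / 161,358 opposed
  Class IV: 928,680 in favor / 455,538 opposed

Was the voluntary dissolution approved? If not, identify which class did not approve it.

Class I: 4/5 of 682794 = 546235.20, rounded up to 546236; 546,236 required, 546,236 in favor — approved.
Class II: 2/3 of 141784 = 94522.67, rounded up to 94523; 94,523 required, 94,523 in favor — approved.
Class III: 4/5 of 1867680 = 1494144; 1,494,144 required, 1,494,764 in favor — approved.
Class IV: 2/3 of 1393691 = 929127.33, rounded up to 929128; 929,128 required, 928,680 in favor — not approved.

Not approved — the Class IV shares did not give the required vote.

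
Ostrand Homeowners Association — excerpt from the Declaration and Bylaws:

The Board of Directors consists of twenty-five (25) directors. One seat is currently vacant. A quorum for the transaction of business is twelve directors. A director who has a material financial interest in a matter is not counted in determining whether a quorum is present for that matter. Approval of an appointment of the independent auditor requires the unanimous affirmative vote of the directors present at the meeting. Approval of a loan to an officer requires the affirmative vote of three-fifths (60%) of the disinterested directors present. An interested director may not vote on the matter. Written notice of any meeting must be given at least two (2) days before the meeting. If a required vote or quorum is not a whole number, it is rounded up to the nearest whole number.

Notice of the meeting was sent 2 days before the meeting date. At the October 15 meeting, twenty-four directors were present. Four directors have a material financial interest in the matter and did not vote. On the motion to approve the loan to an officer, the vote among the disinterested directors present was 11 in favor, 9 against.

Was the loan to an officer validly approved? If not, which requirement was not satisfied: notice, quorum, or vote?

Notice: 2 days given; 2 required (2 ≥ 2). Satisfied.
Quorum: 24 present, but the 4 interested directors do not count, leaving 20. Quorum is 12. Satisfied.
Vote: the loan to an officer requires three-fifths of the disinterested directors present (24 − 4 = 20). 3/5 of 20 = 12, so 12 affirmative votes are needed; 11 voted in favor. Not satisfied.

Invalid — vote requirement not satisfied.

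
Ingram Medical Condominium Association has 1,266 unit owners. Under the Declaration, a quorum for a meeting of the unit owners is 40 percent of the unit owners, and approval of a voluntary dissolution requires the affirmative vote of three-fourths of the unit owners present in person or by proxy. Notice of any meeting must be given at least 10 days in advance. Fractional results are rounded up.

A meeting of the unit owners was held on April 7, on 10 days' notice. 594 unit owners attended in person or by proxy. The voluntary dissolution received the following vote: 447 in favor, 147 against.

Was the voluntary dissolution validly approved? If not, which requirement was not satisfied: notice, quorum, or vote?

Valid — all requirements satisfied.

Notice: 10 days given; 10 required. Satisfied.
Quorum: 40% of 1,266 = 506.40, rounded up to 507; 594 present. Satisfied.
Vote: requires three-fourths of those present (594); 3/4 of 594 = 445.50, rounded up to 446, so 446 needed; 447 in favor. Satisfied.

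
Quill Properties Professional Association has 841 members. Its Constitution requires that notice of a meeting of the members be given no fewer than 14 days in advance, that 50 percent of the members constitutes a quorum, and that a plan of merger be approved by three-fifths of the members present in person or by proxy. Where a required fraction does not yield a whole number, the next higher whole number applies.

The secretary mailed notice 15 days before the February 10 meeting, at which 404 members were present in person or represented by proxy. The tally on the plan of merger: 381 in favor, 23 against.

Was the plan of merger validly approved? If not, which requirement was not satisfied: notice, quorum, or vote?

Invalid — quorum requirement not satisfied.

Notice: 15 days given; 14 required. Satisfied.
Quorum: 50% of 841 = 420.50, rounded up to 421; 404 present. Not satisfied.
Vote: requires three-fifths of those present (404); 3/5 of 404 = 242.40, rounded up to 243, so 243 needed; 381 in favor. Satisfied.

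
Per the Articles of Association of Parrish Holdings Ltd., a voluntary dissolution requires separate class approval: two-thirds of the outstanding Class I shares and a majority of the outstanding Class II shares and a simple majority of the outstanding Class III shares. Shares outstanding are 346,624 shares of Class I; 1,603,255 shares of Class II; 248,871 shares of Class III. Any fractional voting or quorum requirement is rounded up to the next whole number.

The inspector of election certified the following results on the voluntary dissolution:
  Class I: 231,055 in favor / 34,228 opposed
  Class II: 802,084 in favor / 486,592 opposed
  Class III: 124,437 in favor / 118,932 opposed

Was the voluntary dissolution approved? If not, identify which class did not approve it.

Not approved — the Class I shares did not give the required vote.

Class I: 2/3 of 346624 = 231082.67, rounded up to 231083; 231,083 required, 231,055 in favor — not approved.
Class II: a majority of 1603255 is 801628; 801,628 required, 802,084 in favor — approved.
Class III: a majority of 248871 is 124436; 124,436 required, 124,437 in favor — approved.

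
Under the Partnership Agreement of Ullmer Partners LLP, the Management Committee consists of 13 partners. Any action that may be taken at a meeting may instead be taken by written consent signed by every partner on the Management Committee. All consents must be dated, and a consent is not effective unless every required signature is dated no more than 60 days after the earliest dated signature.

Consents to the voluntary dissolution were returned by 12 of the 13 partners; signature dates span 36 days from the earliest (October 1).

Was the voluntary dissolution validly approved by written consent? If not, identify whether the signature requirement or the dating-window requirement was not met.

Signatures required: all of 13 — unanimous means all 13, so 13 needed; 12 signed. Insufficient.
Dating window: the latest signature is 36 days after the earliest; the limit is 60 days. Within the window.

Not effective — insufficient signatures.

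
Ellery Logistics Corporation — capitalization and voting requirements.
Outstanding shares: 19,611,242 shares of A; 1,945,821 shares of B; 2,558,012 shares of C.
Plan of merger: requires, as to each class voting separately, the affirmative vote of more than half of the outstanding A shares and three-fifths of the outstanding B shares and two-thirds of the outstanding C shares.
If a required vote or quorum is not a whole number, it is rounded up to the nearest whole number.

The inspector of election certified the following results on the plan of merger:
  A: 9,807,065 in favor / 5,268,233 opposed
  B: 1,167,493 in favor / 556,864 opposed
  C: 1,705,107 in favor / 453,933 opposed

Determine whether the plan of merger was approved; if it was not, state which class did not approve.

A: a majority of 19611242 is 9805622; 9,805,622 required, 9,807,065 in favor — approved.
B: 3/5 of 1945821 = 1167492.60, rounded up to 1167493; 1,167,493 required, 1,167,493 in favor — approved.
C: 2/3 of 2558012 = 1705341.33, rounded up to 1705342; 1,705,342 required, 1,705,107 in favor — not approved.

Not approved — the C shares did not give the required vote.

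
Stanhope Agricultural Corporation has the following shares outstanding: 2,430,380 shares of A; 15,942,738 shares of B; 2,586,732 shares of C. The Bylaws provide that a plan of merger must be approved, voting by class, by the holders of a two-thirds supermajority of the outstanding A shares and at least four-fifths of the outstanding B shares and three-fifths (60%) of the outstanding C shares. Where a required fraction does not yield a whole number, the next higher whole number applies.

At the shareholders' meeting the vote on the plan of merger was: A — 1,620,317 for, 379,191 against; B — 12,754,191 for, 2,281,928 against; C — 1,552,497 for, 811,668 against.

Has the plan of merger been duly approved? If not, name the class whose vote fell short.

Approved — every class gave the required vote.

A: 2/3 of 2430380 = 1620253.33, rounded up to 1620254; 1,620,254 required, 1,620,317 in favor — approved.
B: 4/5 of 15942738 = 12754190.40, rounded up to 12754191; 12,754,191 required, 12,754,191 in favor — approved.
C: 3/5 of 2586732 = 1552039.20, rounded up to 1552040; 1,552,040 required, 1,552,497 in favor — approved.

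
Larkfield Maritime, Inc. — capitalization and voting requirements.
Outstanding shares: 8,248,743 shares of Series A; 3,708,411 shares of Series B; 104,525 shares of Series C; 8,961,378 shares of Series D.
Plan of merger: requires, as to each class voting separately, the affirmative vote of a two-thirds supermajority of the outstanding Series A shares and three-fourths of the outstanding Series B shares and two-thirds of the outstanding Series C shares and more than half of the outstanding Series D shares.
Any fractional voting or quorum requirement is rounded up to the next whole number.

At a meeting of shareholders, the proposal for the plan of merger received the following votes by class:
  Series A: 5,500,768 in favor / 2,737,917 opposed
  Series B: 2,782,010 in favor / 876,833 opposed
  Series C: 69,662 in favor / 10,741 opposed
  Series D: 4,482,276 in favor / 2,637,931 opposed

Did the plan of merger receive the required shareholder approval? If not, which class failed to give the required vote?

Series A: 2/3 of 8248743 = 5499162; 5,499,162 required, 5,500,768 in favor — approved.
Series B: 3/4 of 3708411 = 2781308.25, rounded up to 2781309; 2,781,309 required, 2,782,010 in favor — approved.
Series C: 2/3 of 104525 = 69683.33, rounded up to 69684; 69,684 required, 69,662 in favor — not approved.
Series D: a majority of 8961378 is 4480690; 4,480,690 required, 4,482,276 in favor — approved.

Not approved — the Series C shares did not give the required vote.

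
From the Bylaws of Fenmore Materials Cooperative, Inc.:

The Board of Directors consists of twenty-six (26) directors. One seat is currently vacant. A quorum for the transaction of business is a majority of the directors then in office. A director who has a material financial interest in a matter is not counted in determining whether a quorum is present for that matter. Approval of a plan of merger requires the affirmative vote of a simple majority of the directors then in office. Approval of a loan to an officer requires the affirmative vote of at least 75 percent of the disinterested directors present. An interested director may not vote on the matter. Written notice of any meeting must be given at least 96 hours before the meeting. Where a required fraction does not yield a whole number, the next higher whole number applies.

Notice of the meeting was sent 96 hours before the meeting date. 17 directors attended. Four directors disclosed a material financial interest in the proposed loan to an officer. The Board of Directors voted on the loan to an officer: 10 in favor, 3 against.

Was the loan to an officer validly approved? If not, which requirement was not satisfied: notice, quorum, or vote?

Valid — all requirements satisfied.

Notice: 96 hours given; 96 required (96 ≥ 96). Satisfied.
Quorum: 17 present, but the 4 interested directors do not count, leaving 13. Quorum is 13. Satisfied.
Vote: the loan to an officer requires three-fourths of the disinterested directors present (17 − 4 = 13). 3/4 of 13 = 9.75, rounded up to 10, so 10 affirmative votes are needed; 10 voted in favor. Satisfied.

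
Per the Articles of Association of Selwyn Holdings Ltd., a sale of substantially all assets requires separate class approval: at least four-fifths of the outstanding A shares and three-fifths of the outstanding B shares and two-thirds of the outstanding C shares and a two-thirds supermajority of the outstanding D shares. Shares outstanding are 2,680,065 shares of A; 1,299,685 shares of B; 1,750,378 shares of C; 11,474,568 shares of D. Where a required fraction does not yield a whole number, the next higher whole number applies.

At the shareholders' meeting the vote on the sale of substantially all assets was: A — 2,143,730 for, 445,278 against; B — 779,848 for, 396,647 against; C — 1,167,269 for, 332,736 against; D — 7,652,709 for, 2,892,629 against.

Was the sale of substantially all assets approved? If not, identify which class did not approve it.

A: 4/5 of 2680065 = 2144052; 2,144,052 required, 2,143,730 in favor — not approved.
B: 3/5 of 1299685 = 779811; 779,811 required, 779,848 in favor — approved.
C: 2/3 of 1750378 = 1166918.67, rounded up to 1166919; 1,166,919 required, 1,167,269 in favor — approved.
D: 2/3 of 11474568 = 7649712; 7,649,712 required, 7,652,709 in favor — approved.

Not approved — the A shares did not give the required vote.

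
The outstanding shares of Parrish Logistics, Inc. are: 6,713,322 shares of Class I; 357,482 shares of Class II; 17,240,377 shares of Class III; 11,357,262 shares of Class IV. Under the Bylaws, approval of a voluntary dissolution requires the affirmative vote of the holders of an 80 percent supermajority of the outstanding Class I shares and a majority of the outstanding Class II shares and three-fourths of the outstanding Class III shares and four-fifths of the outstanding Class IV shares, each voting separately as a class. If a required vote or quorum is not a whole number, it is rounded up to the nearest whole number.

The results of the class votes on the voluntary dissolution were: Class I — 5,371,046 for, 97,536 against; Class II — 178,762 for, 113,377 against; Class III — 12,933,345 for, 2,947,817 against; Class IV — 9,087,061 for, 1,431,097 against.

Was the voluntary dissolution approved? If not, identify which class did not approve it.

Approved — every class gave the required vote.

Class I: 4/5 of 6713322 = 5370657.60, rounded up to 5370658; 5,370,658 required, 5,371,046 in favor — approved.
Class II: a majority of 357482 is 178742; 178,742 required, 178,762 in favor — approved.
Class III: 3/4 of 17240377 = 12930282.75, rounded up to 12930283; 12,930,283 required, 12,933,345 in favor — approved.
Class IV: 4/5 of 11357262 = 9085809.60, rounded up to 9085810; 9,085,810 required, 9,087,061 in favor — approved.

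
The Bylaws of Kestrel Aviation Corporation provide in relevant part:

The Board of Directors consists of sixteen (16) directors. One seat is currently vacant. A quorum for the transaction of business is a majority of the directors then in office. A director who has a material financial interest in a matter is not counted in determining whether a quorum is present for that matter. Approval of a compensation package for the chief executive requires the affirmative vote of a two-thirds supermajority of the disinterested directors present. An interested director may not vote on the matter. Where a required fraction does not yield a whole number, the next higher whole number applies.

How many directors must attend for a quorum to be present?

A majority of 15 is 8.

8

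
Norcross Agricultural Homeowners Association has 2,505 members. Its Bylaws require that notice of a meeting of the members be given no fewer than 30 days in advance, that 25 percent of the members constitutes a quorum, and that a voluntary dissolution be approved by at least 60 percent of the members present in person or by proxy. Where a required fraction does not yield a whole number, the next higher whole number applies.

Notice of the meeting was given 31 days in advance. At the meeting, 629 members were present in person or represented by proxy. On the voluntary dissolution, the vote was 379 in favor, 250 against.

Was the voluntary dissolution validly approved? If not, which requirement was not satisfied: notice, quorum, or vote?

Valid — all requirements satisfied.

Notice: 31 days given; 30 required. Satisfied.
Quorum: 25% of 2,505 = 626.25, rounded up to 627; 629 present. Satisfied.
Vote: requires three-fifths of those present (629); 3/5 of 629 = 377.40, rounded up to 378, so 378 needed; 379 in favor. Satisfied.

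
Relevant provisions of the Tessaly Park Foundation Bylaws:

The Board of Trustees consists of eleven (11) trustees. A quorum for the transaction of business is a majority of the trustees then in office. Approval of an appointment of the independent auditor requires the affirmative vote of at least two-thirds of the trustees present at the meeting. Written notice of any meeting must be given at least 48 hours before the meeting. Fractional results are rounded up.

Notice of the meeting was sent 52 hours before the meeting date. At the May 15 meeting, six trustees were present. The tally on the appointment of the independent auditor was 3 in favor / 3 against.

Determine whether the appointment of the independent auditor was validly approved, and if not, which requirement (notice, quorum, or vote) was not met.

Notice: 52 hours given; 48 required (52 ≥ 48). Satisfied.
Quorum: 6 present; quorum is 6. Satisfied.
Vote: the appointment of the independent auditor requires two-thirds of the trustees present (6). 2/3 of 6 = 4, so 4 affirmative votes are needed; 3 voted in favor. Not satisfied.

Invalid — vote requirement not satisfied.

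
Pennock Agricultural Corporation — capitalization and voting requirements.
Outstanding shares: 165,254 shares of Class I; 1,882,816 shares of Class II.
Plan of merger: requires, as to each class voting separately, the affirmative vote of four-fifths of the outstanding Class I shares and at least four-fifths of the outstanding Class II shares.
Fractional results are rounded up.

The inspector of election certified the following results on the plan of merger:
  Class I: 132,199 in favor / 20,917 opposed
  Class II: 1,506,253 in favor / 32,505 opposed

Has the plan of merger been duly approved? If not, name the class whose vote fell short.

Not approved — the Class I shares did not give the required vote.

Class I: 4/5 of 165254 = 132203.20, rounded up to 132204; 132,204 required, 132,199 in favor — not approved.
Class II: 4/5 of 1882816 = 1506252.80, rounded up to 1506253; 1,506,253 required, 1,506,253 in favor — approved.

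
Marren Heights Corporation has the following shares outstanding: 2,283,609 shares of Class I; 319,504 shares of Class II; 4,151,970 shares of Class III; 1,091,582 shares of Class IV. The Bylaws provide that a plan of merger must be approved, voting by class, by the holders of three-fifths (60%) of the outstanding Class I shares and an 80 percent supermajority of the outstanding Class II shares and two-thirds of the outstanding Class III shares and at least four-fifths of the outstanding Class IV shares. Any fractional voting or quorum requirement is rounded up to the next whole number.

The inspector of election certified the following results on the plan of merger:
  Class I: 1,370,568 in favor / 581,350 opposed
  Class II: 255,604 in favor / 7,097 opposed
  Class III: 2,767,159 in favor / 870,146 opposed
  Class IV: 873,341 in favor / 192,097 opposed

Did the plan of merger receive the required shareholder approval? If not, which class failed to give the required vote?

Not approved — the Class III shares did not give the required vote.

Class I: 3/5 of 2283609 = 1370165.40, rounded up to 1370166; 1,370,166 required, 1,370,568 in favor — approved.
Class II: 4/5 of 319504 = 255603.20, rounded up to 255604; 255,604 required, 255,604 in favor — approved.
Class III: 2/3 of 4151970 = 2767980; 2,767,980 required, 2,767,159 in favor — not approved.
Class IV: 4/5 of 1091582 = 873265.60, rounded up to 873266; 873,266 required, 873,341 in favor — approved.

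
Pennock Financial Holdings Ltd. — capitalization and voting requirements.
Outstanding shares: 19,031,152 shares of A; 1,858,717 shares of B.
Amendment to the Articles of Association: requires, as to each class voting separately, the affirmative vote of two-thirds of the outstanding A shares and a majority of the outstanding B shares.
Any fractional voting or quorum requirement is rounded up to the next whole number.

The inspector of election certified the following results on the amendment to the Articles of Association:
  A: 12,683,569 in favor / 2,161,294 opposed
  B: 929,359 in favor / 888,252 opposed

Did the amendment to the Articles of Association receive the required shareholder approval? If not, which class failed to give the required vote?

A: 2/3 of 19031152 = 12687434.67, rounded up to 12687435; 12,687,435 required, 12,683,569 in favor — not approved.
B: a majority of 1858717 is 929359; 929,359 required, 929,359 in favor — approved.

Not approved — the A shares did not give the required vote.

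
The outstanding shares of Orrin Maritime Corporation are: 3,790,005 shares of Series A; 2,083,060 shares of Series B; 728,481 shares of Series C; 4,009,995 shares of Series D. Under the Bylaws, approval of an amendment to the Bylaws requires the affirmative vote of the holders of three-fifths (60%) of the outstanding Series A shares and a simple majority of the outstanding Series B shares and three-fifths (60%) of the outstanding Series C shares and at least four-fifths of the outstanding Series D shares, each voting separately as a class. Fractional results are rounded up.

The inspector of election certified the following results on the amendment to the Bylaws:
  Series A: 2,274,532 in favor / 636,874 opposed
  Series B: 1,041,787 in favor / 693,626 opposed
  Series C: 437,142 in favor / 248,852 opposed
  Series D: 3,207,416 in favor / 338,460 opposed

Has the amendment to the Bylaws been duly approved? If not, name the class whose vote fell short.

Series A: 3/5 of 3790005 = 2274003; 2,274,003 required, 2,274,532 in favor — approved.
Series B: a majority of 2083060 is 1041531; 1,041,531 required, 1,041,787 in favor — approved.
Series C: 3/5 of 728481 = 437088.60, rounded up to 437089; 437,089 required, 437,142 in favor — approved.
Series D: 4/5 of 4009995 = 3207996; 3,207,996 required, 3,207,416 in favor — not approved.

Not approved — the Series D shares did not give the required vote.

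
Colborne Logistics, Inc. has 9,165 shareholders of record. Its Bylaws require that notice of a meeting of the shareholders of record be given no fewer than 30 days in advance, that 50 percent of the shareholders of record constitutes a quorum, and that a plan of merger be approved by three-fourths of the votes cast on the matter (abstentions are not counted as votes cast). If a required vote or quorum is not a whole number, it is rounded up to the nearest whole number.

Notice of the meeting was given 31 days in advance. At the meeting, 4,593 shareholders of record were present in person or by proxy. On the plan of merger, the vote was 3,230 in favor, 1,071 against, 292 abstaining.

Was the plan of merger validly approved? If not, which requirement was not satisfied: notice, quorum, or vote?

Valid — all requirements satisfied.

Notice: 31 days given; 30 required. Satisfied.
Quorum: 50% of 9,165 = 4,582.50, rounded up to 4,583; 4,593 present. Satisfied.
Vote: requires three-fourths of the votes cast (4,593 − 292 abstaining = 4,301); 3/4 of 4301 = 3225.75, rounded up to 3226, so 3,226 needed; 3,230 in favor. Satisfied.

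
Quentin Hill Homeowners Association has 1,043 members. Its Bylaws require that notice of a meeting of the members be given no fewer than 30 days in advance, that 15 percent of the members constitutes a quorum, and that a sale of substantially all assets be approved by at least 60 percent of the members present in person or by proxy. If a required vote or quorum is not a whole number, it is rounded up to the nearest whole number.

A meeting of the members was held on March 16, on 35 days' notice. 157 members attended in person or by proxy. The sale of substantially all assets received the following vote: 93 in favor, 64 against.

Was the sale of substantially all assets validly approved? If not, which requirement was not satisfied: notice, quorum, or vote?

Notice: 35 days given; 30 required. Satisfied.
Quorum: 15% of 1,043 = 156.45, rounded up to 157; 157 present. Satisfied.
Vote: requires three-fifths of those present (157); 3/5 of 157 = 94.20, rounded up to 95, so 95 needed; 93 in favor. Not satisfied.

Invalid — vote requirement not satisfied.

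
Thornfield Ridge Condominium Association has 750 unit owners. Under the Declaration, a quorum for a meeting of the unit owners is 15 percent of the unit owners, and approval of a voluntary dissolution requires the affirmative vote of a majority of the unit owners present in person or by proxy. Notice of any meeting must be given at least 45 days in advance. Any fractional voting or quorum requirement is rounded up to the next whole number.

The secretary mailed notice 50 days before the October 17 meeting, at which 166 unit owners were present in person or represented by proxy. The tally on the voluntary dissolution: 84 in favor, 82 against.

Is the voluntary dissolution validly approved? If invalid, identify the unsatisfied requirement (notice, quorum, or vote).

Notice: 50 days given; 45 required. Satisfied.
Quorum: 15% of 750 = 112.50, rounded up to 113; 166 present. Satisfied.
Vote: requires a majority of those present (166); a majority of 166 is 84, so 84 needed; 84 in favor. Satisfied.

Valid — all requirements satisfied.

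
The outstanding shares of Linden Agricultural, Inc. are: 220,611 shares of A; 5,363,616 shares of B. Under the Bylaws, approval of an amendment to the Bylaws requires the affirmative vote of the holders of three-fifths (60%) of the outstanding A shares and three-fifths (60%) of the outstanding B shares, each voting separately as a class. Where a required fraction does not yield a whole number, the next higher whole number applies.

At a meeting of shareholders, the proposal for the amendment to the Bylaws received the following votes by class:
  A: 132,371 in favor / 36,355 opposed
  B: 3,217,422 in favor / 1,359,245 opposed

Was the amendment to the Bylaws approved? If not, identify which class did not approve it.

Not approved — the B shares did not give the required vote.

A: 3/5 of 220611 = 132366.60, rounded up to 132367; 132,367 required, 132,371 in favor — approved.
B: 3/5 of 5363616 = 3218169.60, rounded up to 3218170; 3,218,170 required, 3,217,422 in favor — not approved.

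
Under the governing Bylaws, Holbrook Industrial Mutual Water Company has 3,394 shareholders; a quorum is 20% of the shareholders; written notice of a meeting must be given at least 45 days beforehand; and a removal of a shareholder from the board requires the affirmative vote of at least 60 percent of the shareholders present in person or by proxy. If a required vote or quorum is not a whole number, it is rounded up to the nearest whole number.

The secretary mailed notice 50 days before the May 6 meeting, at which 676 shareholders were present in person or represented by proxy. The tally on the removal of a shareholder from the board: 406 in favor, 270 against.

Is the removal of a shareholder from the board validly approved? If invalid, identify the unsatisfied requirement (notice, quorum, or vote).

Invalid — quorum requirement not satisfied.

Notice: 50 days given; 45 required. Satisfied.
Quorum: 20% of 3,394 = 678.80, rounded up to 679; 676 present. Not satisfied.
Vote: requires three-fifths of those present (676); 3/5 of 676 = 405.60, rounded up to 406, so 406 needed; 406 in favor. Satisfied.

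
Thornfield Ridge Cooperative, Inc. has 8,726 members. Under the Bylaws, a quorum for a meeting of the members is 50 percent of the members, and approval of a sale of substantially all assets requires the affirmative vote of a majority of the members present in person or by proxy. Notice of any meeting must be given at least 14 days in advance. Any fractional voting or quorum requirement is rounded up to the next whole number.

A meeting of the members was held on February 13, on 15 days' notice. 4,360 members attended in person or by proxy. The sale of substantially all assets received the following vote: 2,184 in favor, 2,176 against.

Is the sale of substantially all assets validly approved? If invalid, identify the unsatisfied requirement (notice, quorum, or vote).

Notice: 15 days given; 14 required. Satisfied.
Quorum: 50% of 8,726 = 4,363; 4,360 present. Not satisfied.
Vote: requires a majority of those present (4,360); a majority of 4360 is 2181, so 2,181 needed; 2,184 in favor. Satisfied.

Invalid — quorum requirement not satisfied.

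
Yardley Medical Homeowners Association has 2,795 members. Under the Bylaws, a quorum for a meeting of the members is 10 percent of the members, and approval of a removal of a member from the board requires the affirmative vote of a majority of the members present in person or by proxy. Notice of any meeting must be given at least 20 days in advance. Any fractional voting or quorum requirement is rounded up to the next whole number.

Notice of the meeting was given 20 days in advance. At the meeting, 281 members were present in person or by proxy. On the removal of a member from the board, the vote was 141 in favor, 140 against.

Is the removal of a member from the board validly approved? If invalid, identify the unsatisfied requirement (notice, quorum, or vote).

Valid — all requirements satisfied.

Notice: 20 days given; 20 required. Satisfied.
Quorum: 10% of 2,795 = 279.50, rounded up to 280; 281 present. Satisfied.
Vote: requires a majority of those present (281); a majority of 281 is 141, so 141 needed; 141 in favor. Satisfied.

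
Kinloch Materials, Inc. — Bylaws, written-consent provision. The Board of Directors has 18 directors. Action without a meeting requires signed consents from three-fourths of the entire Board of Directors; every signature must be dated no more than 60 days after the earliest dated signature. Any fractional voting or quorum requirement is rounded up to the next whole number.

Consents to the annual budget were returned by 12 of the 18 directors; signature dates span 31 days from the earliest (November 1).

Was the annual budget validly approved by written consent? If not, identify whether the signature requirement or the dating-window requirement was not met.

Signatures required: three-fourths of 18 — 3/4 of 18 = 13.50, rounded up to 14, so 14 needed; 12 signed. Insufficient.
Dating window: the latest signature is 31 days after the earliest; the limit is 60 days. Within the window.

Not effective — insufficient signatures.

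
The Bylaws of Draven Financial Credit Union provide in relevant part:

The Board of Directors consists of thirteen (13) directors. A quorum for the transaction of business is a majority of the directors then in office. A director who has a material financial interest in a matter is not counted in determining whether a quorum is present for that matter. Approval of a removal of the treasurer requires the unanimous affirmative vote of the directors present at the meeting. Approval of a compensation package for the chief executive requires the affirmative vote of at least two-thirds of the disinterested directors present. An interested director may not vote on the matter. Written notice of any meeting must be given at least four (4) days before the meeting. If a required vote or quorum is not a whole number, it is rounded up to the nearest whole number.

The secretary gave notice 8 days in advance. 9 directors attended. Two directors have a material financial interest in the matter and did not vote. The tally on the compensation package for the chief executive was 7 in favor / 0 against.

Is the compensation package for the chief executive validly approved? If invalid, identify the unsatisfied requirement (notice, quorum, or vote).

Notice: 8 days given; 4 required (8 ≥ 4). Satisfied.
Quorum: 9 present, but the 2 interested directors do not count, leaving 7. Quorum is 7. Satisfied.
Vote: the compensation package for the chief executive requires two-thirds of the disinterested directors present (9 − 2 = 7). 2/3 of 7 = 4.67, rounded up to 5, so 5 affirmative votes are needed; 7 voted in favor. Satisfied.

Valid — all requirements satisfied.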